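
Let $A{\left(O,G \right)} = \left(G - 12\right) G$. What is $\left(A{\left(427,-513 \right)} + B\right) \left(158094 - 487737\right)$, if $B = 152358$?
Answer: $-139004849169$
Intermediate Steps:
$A{\left(O,G \right)} = G \left(-12 + G\right)$ ($A{\left(O,G \right)} = \left(-12 + G\right) G = G \left(-12 + G\right)$)
$\left(A{\left(427,-513 \right)} + B\right) \left(158094 - 487737\right) = \left(- 513 \left(-12 - 513\right) + 152358\right) \left(158094 - 487737\right) = \left(\left(-513\right) \left(-525\right) + 152358\right) \left(-329643\right) = \left(269325 + 152358\right) \left(-329643\right) = 421683 \left(-329643\right) = -139004849169$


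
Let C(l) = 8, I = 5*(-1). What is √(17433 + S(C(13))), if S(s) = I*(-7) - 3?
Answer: √17465 ≈ 132.16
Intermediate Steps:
I = -5
S(s) = 32 (S(s) = -5*(-7) - 3 = 35 - 3 = 32)
√(17433 + S(C(13))) = √(17433 + 32) = √17465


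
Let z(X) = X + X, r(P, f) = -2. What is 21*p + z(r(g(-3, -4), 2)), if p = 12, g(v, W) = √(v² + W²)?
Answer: 248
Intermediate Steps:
g(v, W) = √(W² + v²)
z(X) = 2*X
21*p + z(r(g(-3, -4), 2)) = 21*12 + 2*(-2) = 252 - 4 = 248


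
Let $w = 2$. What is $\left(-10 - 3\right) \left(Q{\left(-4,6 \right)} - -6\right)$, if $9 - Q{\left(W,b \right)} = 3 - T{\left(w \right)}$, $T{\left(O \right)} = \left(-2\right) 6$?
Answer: $0$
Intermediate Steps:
$T{\left(O \right)} = -12$
$Q{\left(W,b \right)} = -6$ ($Q{\left(W,b \right)} = 9 - \left(3 - -12\right) = 9 - \left(3 + 12\right) = 9 - 15 = -6$)
$\left(-10 - 3\right) \left(Q{\left(-4,6 \right)} - -6\right) = \left(-10 - 3\right) \left(-6 - -6\right) = - 13 \left(-6 + 6\right) = \left(-13\right) 0 = 0$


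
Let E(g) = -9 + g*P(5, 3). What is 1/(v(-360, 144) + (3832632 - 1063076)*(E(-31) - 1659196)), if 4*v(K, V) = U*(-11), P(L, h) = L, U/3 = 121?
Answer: -4/18382761780633 ≈ -2.1760e-13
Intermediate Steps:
U = 363 (U = 3*121 = 363)
E(g) = -9 + 5*g (E(g) = -9 + g*5 = -9 + 5*g)
v(K, V) = -3993/4 (v(K, V) = (363*(-11))/4 = (1/4)*(-3993) = -3993/4)
1/(v(-360, 144) + (3832632 - 1063076)*(E(-31) - 1659196)) = 1/(-3993/4 + (3832632 - 1063076)*((-9 + 5*(-31)) - 1659196)) = 1/(-3993/4 + 2769556*((-9 - 155) - 1659196)) = 1/(-3993/4 + 2769556*(-164 - 1659196)) = 1/(-3993/4 + 2769556*(-1659360)) = 1/(-3993/4 - 4595690444160) = 1/(-18382761780633/4) = -4/18382761780633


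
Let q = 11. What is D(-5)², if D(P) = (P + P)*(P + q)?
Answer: 3600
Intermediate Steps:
D(P) = 2*P*(11 + P) (D(P) = (P + P)*(P + 11) = (2*P)*(11 + P) = 2*P*(11 + P))
D(-5)² = (2*(-5)*(11 - 5))² = (2*(-5)*6)² = (-60)² = 3600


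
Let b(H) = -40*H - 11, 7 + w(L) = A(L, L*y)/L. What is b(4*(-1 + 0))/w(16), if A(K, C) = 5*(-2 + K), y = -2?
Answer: -1192/21 ≈ -56.762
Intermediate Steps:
A(K, C) = -10 + 5*K
w(L) = -7 + (-10 + 5*L)/L
b(H) = -11 - 40*H
b(4*(-1 + 0))/w(16) = (-11 - 160*(-1 + 0))/(-2 - 10/16) = (-11 - 160*(-1))/(-2 - 10*1/16) = (-11 - 40*(-4))/(-2 - 5/8) = (-11 + 160)/(-21/8) = 149*(-8/21) = -1192/21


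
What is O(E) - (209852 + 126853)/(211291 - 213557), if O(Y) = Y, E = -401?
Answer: -571961/2266 ≈ -252.41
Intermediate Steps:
O(E) - (209852 + 126853)/(211291 - 213557) = -401 - (209852 + 126853)/(211291 - 213557) = -401 - 336705/(-2266) = -401 - 336705*(-1)/2266 = -401 - 1*(-336705/2266) = -401 + 336705/2266 = -571961/2266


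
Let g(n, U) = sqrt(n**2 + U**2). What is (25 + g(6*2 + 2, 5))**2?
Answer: (25 + sqrt(221))**2 ≈ 1589.3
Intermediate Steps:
g(n, U) = sqrt(U**2 + n**2)
(25 + g(6*2 + 2, 5))**2 = (25 + sqrt(5**2 + (6*2 + 2)**2))**2 = (25 + sqrt(25 + (12 + 2)**2))**2 = (25 + sqrt(25 + 14**2))**2 = (25 + sqrt(25 + 196))**2 = (25 + sqrt(221))**2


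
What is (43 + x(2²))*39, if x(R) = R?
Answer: 1833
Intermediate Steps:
(43 + x(2²))*39 = (43 + 2²)*39 = (43 + 4)*39 = 47*39 = 1833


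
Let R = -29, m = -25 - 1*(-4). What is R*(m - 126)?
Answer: 4263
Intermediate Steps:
m = -21 (m = -25 + 4 = -21)
R*(m - 126) = -29*(-21 - 126) = -29*(-147) = 4263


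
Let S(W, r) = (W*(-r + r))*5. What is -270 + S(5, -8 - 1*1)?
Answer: -270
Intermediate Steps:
S(W, r) = 0 (S(W, r) = (W*0)*5 = 0*5 = 0)
-270 + S(5, -8 - 1*1) = -270 + 0 = -270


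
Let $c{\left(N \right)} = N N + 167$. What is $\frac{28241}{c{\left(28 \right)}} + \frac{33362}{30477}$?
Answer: $\frac{99158691}{3220403} \approx 30.791$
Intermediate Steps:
$c{\left(N \right)} = 167 + N^{2}$ ($c{\left(N \right)} = N^{2} + 167 = 167 + N^{2}$)
$\frac{28241}{c{\left(28 \right)}} + \frac{33362}{30477} = \frac{28241}{167 + 28^{2}} + \frac{33362}{30477} = \frac{28241}{167 + 784} + 33362 \cdot \frac{1}{30477} = \frac{28241}{951} + \frac{33362}{30477} = \frac{99158691}{3220403}$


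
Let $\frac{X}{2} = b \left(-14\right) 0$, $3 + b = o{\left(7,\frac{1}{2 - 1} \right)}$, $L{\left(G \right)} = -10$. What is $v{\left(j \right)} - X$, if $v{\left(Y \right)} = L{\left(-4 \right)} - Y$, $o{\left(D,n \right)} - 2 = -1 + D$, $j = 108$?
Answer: $-118$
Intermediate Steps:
$o{\left(D,n \right)} = 1 + D$ ($o{\left(D,n \right)} = 2 + \left(-1 + D\right) = 1 + D$)
$b = 5$ ($b = -3 + \left(1 + 7\right) = -3 + 8 = 5$)
$X = 0$ ($X = 2 \cdot 5 \left(-14\right) 0 = 2 \left(\left(-70\right) 0\right) = 2 \cdot 0 = 0$)
$v{\left(Y \right)} = -10 - Y$
$v{\left(j \right)} - X = \left(-10 - 108\right) - 0 = \left(-10 - 108\right) + 0 = -118 + 0 = -118$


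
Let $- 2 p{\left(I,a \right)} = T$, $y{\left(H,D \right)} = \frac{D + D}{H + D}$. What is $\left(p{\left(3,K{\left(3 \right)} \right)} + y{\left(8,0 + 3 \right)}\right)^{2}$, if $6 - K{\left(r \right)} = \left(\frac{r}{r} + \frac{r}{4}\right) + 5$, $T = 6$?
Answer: $\frac{729}{121} \approx 6.0248$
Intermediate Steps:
$y{\left(H,D \right)} = \frac{2 D}{D + H}$
$K{\left(r \right)} = - \frac{r}{4}$ ($K{\left(r \right)} = 6 - \left(\left(\frac{r}{r} + \frac{r}{4}\right) + 5\right) = 6 - \left(\left(1 + r \frac{1}{4}\right) + 5\right) = 6 - \left(\left(1 + \frac{r}{4}\right) + 5\right) = 6 - \left(6 + \frac{r}{4}\right) = - \frac{r}{4}$)
$p{\left(I,a \right)} = -3$ ($p{\left(I,a \right)} = \left(- \frac{1}{2}\right) 6 = -3$)
$\left(p{\left(3,K{\left(3 \right)} \right)} + y{\left(8,0 + 3 \right)}\right)^{2} = \left(-3 + \frac{2 \left(0 + 3\right)}{\left(0 + 3\right) + 8}\right)^{2} = \left(-3 + 2 \cdot 3 \frac{1}{3 + 8}\right)^{2} = \left(-3 + 2 \cdot 3 \cdot \frac{1}{11}\right)^{2} = \left(-3 + \frac{6}{11}\right)^{2} = \left(- \frac{27}{11}\right)^{2} = \frac{729}{121}$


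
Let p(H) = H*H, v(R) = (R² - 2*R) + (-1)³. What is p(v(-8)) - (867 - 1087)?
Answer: 6461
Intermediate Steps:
v(R) = -1 + R² - 2*R (v(R) = (R² - 2*R) - 1 = -1 + R² - 2*R)
p(H) = H²
p(v(-8)) - (867 - 1087) = (-1 + (-8)² - 2*(-8))² - (867 - 1087) = (-1 + 64 + 16)² - 1*(-220) = 79² + 220 = 6241 + 220 = 6461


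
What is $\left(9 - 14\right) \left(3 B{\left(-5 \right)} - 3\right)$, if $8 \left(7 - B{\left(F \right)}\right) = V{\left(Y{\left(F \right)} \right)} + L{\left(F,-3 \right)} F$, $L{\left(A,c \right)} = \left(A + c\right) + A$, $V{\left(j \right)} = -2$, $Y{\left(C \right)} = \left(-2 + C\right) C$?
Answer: $\frac{225}{8} \approx 28.125$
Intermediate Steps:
$Y{\left(C \right)} = C \left(-2 + C\right)$
$L{\left(A,c \right)} = c + 2 A$
$B{\left(F \right)} = \frac{29}{4} - \frac{F \left(-3 + 2 F\right)}{8}$ ($B{\left(F \right)} = 7 - \frac{-2 + \left(-3 + 2 F\right) F}{8} = 7 - \frac{-2 + F \left(-3 + 2 F\right)}{8} = 7 - \left(- \frac{1}{4} + \frac{F \left(-3 + 2 F\right)}{8}\right) = \frac{29}{4} - \frac{F \left(-3 + 2 F\right)}{8}$)
$\left(9 - 14\right) \left(3 B{\left(-5 \right)} - 3\right) = \left(9 - 14\right) \left(3 \left(\frac{29}{4} - - \frac{5 \left(-3 + 2 \left(-5\right)\right)}{8}\right) - 3\right) = - 5 \left(3 \left(\frac{29}{4} - - \frac{5 \left(-3 - 10\right)}{8}\right) - 3\right) = - 5 \left(3 \left(\frac{29}{4} - \left(- \frac{5}{8}\right) \left(-13\right)\right) - 3\right) = - 5 \left(3 \left(\frac{29}{4} - \frac{65}{8}\right) - 3\right) = - 5 \left(3 \left(- \frac{7}{8}\right) - 3\right) = - 5 \left(- \frac{21}{8} - 3\right) = \left(-5\right) \left(- \frac{45}{8}\right) = \frac{225}{8}$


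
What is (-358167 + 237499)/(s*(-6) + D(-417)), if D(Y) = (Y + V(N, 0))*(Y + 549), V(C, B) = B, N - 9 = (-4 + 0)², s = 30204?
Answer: 30167/59067 ≈ 0.51073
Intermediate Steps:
N = 25 (N = 9 + (-4 + 0)² = 9 + (-4)² = 9 + 16 = 25)
D(Y) = Y*(549 + Y) (D(Y) = (Y + 0)*(Y + 549) = Y*(549 + Y))
(-358167 + 237499)/(s*(-6) + D(-417)) = (-358167 + 237499)/(30204*(-6) - 417*(549 - 417)) = -120668/(-181224 - 417*132) = -120668/(-181224 - 55044) = -120668/(-236268) = -120668*(-1/236268) = 30167/59067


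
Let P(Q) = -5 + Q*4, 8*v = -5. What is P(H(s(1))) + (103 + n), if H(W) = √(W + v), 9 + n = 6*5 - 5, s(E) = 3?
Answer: 114 + √38 ≈ 120.16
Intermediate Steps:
v = -5/8 (v = (⅛)*(-5) = -5/8 ≈ -0.62500)
n = 16 (n = -9 + (6*5 - 5) = -9 + (30 - 5) = -9 + 25 = 16)
H(W) = √(-5/8 + W) (H(W) = √(W - 5/8) = √(-5/8 + W))
P(Q) = -5 + 4*Q
P(H(s(1))) + (103 + n) = (-5 + 4*(√(-10 + 16*3)/4)) + (103 + 16) = (-5 + 4*(√(-10 + 48)/4)) + 119 = (-5 + 4*(√38/4)) + 119 = (-5 + √38) + 119 = 114 + √38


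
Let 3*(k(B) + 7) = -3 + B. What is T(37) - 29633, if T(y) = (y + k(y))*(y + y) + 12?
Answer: -79687/3 ≈ -26562.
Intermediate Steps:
k(B) = -8 + B/3 (k(B) = -7 + (-3 + B)/3 = -7 + (-1 + B/3) = -8 + B/3)
T(y) = 12 + 2*y*(-8 + 4*y/3) (T(y) = (y + (-8 + y/3))*(y + y) + 12 = (-8 + 4*y/3)*(2*y) + 12 = 2*y*(-8 + 4*y/3) + 12 = 12 + 2*y*(-8 + 4*y/3))
T(37) - 29633 = (12 - 16*37 + (8/3)*37²) - 29633 = (12 - 592 + (8/3)*1369) - 29633 = (12 - 592 + 10952/3) - 29633 = 9212/3 - 29633 = -79687/3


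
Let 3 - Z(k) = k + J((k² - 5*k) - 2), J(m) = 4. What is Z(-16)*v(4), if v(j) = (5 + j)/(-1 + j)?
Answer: 45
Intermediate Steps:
Z(k) = -1 - k (Z(k) = 3 - (k + 4) = 3 - (4 + k) = 3 + (-4 - k) = -1 - k)
v(j) = (5 + j)/(-1 + j)
Z(-16)*v(4) = (-1 - 1*(-16))*((5 + 4)/(-1 + 4)) = (-1 + 16)*(9/3) = 15*((⅓)*9) = 15*3 = 45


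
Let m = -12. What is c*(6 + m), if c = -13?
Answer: 78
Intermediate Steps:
c*(6 + m) = -13*(6 - 12) = -13*(-6) = 78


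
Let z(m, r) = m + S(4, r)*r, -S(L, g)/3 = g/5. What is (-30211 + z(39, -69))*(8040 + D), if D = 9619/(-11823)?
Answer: -15696396429043/59115 ≈ -2.6552e+8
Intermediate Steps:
S(L, g) = -3*g/5
z(m, r) = m - 3*r**2/5 (z(m, r) = m + (-3*r/5)*r = m - 3*r**2/5)
D = -9619/11823 (D = 9619*(-1/11823) = -9619/11823 ≈ -0.81358)
(-30211 + z(39, -69))*(8040 + D) = (-30211 + (39 - 3/5*(-69)**2))*(8040 - 9619/11823) = (-30211 + (39 - 3/5*4761))*(95047301/11823) = (-30211 + (39 - 14283/5))*(95047301/11823) = (-30211 - 14088/5)*(95047301/11823) = -165143/5*95047301/11823 = -15696396429043/59115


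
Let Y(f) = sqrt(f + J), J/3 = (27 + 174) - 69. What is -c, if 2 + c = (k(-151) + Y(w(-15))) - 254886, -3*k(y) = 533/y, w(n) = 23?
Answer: 115463731/453 - sqrt(419) ≈ 2.5487e+5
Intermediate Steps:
J = 396 (J = 3*((27 + 174) - 69) = 3*(201 - 69) = 3*132 = 396)
k(y) = -533/(3*y)
Y(f) = sqrt(396 + f) (Y(f) = sqrt(f + 396) = sqrt(396 + f))
c = -115463731/453 + sqrt(419) (c = -2 + ((-533/3/(-151) + sqrt(396 + 23)) - 254886) = -2 + ((-533/3*(-1/151) + sqrt(419)) - 254886) = -2 + ((533/453 + sqrt(419)) - 254886) = -2 + (-115462825/453 + sqrt(419)) = -115463731/453 + sqrt(419) ≈ -2.5487e+5)
-c = -(-115463731/453 + sqrt(419)) = 115463731/453 - sqrt(419)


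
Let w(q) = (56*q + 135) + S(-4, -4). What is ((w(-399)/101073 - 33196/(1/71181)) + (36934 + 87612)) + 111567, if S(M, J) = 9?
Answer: -79601333645233/33691 ≈ -2.3627e+9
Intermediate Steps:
w(q) = 144 + 56*q (w(q) = (56*q + 135) + 9 = (135 + 56*q) + 9 = 144 + 56*q)
((w(-399)/101073 - 33196/(1/71181)) + (36934 + 87612)) + 111567 = (((144 + 56*(-399))/101073 - 33196/(1/71181)) + (36934 + 87612)) + 111567 = (((144 - 22344)*(1/101073) - 33196/1/71181) + 124546) + 111567 = ((-22200*1/101073 - 33196*71181) + 124546) + 111567 = ((-7400/33691 - 2362924476) + 124546) + 111567 = (-79609288528316/33691 + 124546) + 111567 = -79605092449030/33691 + 111567 = -79601333645233/33691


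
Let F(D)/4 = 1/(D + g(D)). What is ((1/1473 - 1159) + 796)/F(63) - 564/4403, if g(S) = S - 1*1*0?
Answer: -24720167511/2161873 ≈ -11435.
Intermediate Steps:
g(S) = S (g(S) = S - 1*0 = S + 0 = S)
F(D) = 2/D (F(D) = 4/(D + D) = 4/((2*D)) = 4*(1/(2*D)) = 2/D)
((1/1473 - 1159) + 796)/F(63) - 564/4403 = ((1/1473 - 1159) + 796)/((2/63)) - 564/4403 = ((1/1473 - 1159) + 796)/((2*(1/63))) - 564*1/4403 = (-1707206/1473 + 796)/(2/63) - 564/4403 = -534698/1473*63/2 - 564/4403 = -5614329/491 - 564/4403 = -24720167511/2161873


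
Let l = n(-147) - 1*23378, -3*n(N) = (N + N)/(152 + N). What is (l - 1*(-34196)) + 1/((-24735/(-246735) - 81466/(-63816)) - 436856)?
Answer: 1380500704917477536/127380665941635 ≈ 10838.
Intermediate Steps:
n(N) = -2*N/(3*(152 + N)) (n(N) = -(N + N)/(3*(152 + N)) = -2*N/(3*(152 + N)))
l = -116792/5 (l = -2*(-147)/(456 + 3*(-147)) - 1*23378 = -2*(-147)/(456 - 441) - 23378 = -2*(-147)/15 - 23378 = -2*(-147)*1/15 - 23378 = 98/5 - 23378 = -116792/5 ≈ -23358.)
(l - 1*(-34196)) + 1/((-24735/(-246735) - 81466/(-63816)) - 436856) = (-116792/5 - 1*(-34196)) + 1/((-24735/(-246735) - 81466/(-63816)) - 436856) = (-116792/5 + 34196) + 1/((-24735*(-1/246735) - 81466*(-1/63816)) - 436856) = 54188/5 + 1/((1649/16449 + 40733/31908) - 436856) = 54188/5 + 1/(80292601/58317188 - 436856) = 54188/5 + 1/(-25476133188327/58317188) = 54188/5 - 58317188/25476133188327 = 1380500704917477536/127380665941635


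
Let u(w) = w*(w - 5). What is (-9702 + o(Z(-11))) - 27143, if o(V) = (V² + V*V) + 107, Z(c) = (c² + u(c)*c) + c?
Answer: 6631814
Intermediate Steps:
u(w) = w*(-5 + w)
Z(c) = c + c² + c²*(-5 + c) (Z(c) = (c² + (c*(-5 + c))*c) + c = (c² + c²*(-5 + c)) + c = c + c² + c²*(-5 + c))
o(V) = 107 + 2*V² (o(V) = (V² + V²) + 107 = 2*V² + 107 = 107 + 2*V²)
(-9702 + o(Z(-11))) - 27143 = (-9702 + (107 + 2*(-11*(1 - 11 - 11*(-5 - 11)))²)) - 27143 = (-9702 + (107 + 2*(-11*(1 - 11 - 11*(-16)))²)) - 27143 = (-9702 + (107 + 2*(-11*(1 - 11 + 176))²)) - 27143 = (-9702 + (107 + 2*(-11*166)²)) - 27143 = (-9702 + (107 + 2*(-1826)²)) - 27143 = (-9702 + (107 + 2*3334276)) - 27143 = (-9702 + (107 + 6668552)) - 27143 = (-9702 + 6668659) - 27143 = 6658957 - 27143 = 6631814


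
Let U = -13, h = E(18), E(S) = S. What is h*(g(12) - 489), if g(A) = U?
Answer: -9036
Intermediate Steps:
h = 18
g(A) = -13
h*(g(12) - 489) = 18*(-13 - 489) = 18*(-502) = -9036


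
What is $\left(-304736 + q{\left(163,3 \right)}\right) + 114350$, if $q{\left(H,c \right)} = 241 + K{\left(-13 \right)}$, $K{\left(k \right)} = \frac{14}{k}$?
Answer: $- \frac{2471899}{13} \approx -1.9015 \cdot 10^{5}$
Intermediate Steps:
$q{\left(H,c \right)} = \frac{3119}{13}$ ($q{\left(H,c \right)} = 241 + \frac{14}{-13} = 241 + 14 \left(- \frac{1}{13}\right) = 241 - \frac{14}{13} = \frac{3119}{13}$)
$\left(-304736 + q{\left(163,3 \right)}\right) + 114350 = \left(-304736 + \frac{3119}{13}\right) + 114350 = - \frac{3958449}{13} + 114350 = - \frac{2471899}{13}$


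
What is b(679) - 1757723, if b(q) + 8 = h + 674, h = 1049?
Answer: -1756008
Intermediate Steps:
b(q) = 1715 (b(q) = -8 + (1049 + 674) = -8 + 1723 = 1715)
b(679) - 1757723 = 1715 - 1757723 = -1756008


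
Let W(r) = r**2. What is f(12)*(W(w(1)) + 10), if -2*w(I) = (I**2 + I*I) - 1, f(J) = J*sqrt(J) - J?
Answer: -123 + 246*sqrt(3) ≈ 303.08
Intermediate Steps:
f(J) = J**(3/2) - J
w(I) = 1/2 - I**2 (w(I) = -((I**2 + I*I) - 1)/2 = -((I**2 + I**2) - 1)/2 = -(2*I**2 - 1)/2 = -(-1 + 2*I**2)/2 = 1/2 - I**2)
f(12)*(W(w(1)) + 10) = (12**(3/2) - 1*12)*((1/2 - 1*1**2)**2 + 10) = (24*sqrt(3) - 12)*((1/2 - 1*1)**2 + 10) = (-12 + 24*sqrt(3))*((1/2 - 1)**2 + 10) = (-12 + 24*sqrt(3))*((-1/2)**2 + 10) = (-12 + 24*sqrt(3))*(1/4 + 10) = (-12 + 24*sqrt(3))*(41/4) = -123 + 246*sqrt(3)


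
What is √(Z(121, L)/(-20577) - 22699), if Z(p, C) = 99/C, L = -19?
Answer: I*√2958156346/361 ≈ 150.66*I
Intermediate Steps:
√(Z(121, L)/(-20577) - 22699) = √((99/(-19))/(-20577) - 22699) = √((99*(-1/19))*(-1/20577) - 22699) = √(-99/19*(-1/20577) - 22699) = √(33/130321 - 22699) = √(-2958156346/130321) = I*√2958156346/361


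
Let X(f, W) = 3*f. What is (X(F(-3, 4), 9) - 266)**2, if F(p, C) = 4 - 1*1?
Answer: 66049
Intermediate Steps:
F(p, C) = 3 (F(p, C) = 4 - 1 = 3)
(X(F(-3, 4), 9) - 266)**2 = (3*3 - 266)**2 = (9 - 266)**2 = (-257)**2 = 66049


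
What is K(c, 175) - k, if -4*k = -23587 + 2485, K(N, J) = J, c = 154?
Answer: -10201/2 ≈ -5100.5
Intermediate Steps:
k = 10551/2 (k = -(-23587 + 2485)/4 = -¼*(-21102) = 10551/2 ≈ 5275.5)
K(c, 175) - k = 175 - 1*10551/2 = 175 - 10551/2 = -10201/2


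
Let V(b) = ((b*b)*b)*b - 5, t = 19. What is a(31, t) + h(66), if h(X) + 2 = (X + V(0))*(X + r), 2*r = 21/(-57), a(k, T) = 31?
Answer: 153663/38 ≈ 4043.8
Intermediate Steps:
V(b) = -5 + b⁴ (V(b) = (b²*b)*b - 5 = b³*b - 5 = b⁴ - 5 = -5 + b⁴)
r = -7/38 (r = (21/(-57))/2 = (21*(-1/57))/2 = (½)*(-7/19) = -7/38 ≈ -0.18421)
h(X) = -2 + (-5 + X)*(-7/38 + X) (h(X) = -2 + (X + (-5 + 0⁴))*(X - 7/38) = -2 + (X + (-5 + 0))*(-7/38 + X) = -2 + (X - 5)*(-7/38 + X) = -2 + (-5 + X)*(-7/38 + X))
a(31, t) + h(66) = 31 + (-41/38 + 66² - 197/38*66) = 31 + (-41/38 + 4356 - 6501/19) = 31 + 152485/38 = 153663/38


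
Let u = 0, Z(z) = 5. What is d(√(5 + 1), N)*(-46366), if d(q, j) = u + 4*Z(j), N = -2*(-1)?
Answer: -927320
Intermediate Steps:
N = 2
d(q, j) = 20 (d(q, j) = 0 + 4*5 = 0 + 20 = 20)
d(√(5 + 1), N)*(-46366) = 20*(-46366) = -927320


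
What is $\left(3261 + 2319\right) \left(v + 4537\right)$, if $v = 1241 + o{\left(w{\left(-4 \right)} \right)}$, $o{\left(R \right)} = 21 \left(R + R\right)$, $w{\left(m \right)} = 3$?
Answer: $32944320$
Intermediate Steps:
$o{\left(R \right)} = 42 R$ ($o{\left(R \right)} = 21 \cdot 2 R = 42 R$)
$v = 1367$ ($v = 1241 + 42 \cdot 3 = 1241 + 126 = 1367$)
$\left(3261 + 2319\right) \left(v + 4537\right) = \left(3261 + 2319\right) \left(1367 + 4537\right) = 5580 \cdot 5904 = 32944320$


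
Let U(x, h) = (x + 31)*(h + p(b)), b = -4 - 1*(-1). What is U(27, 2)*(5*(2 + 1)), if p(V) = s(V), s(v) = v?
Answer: -870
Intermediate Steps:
b = -3 (b = -4 + 1 = -3)
p(V) = V
U(x, h) = (-3 + h)*(31 + x) (U(x, h) = (x + 31)*(h - 3) = (31 + x)*(-3 + h) = (-3 + h)*(31 + x))
U(27, 2)*(5*(2 + 1)) = (-93 - 3*27 + 31*2 + 2*27)*(5*(2 + 1)) = (-93 - 81 + 62 + 54)*(5*3) = -58*15 = -870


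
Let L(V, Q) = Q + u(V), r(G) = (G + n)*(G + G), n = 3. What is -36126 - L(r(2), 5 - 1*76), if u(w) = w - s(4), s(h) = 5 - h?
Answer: -36074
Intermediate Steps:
u(w) = -1 + w (u(w) = w - (5 - 1*4) = w - (5 - 4) = w - 1*1 = w - 1 = -1 + w)
r(G) = 2*G*(3 + G) (r(G) = (G + 3)*(G + G) = (3 + G)*(2*G) = 2*G*(3 + G))
L(V, Q) = -1 + Q + V (L(V, Q) = Q + (-1 + V) = -1 + Q + V)
-36126 - L(r(2), 5 - 1*76) = -36126 - (-1 + (5 - 1*76) + 2*2*(3 + 2)) = -36126 - (-1 + (5 - 76) + 2*2*5) = -36126 - (-1 - 71 + 20) = -36126 - 1*(-52) = -36126 + 52 = -36074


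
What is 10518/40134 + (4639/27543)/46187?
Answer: 2230072362644/8509267810749 ≈ 0.26208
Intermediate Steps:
10518/40134 + (4639/27543)/46187 = 10518*(1/40134) + (4639*(1/27543))*(1/46187) = 1753/6689 + (4639/27543)*(1/46187) = 1753/6689 + 4639/1272128541 = 2230072362644/8509267810749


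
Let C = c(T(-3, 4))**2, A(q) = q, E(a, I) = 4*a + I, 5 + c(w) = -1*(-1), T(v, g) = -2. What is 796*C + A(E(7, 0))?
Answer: 12764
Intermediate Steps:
c(w) = -4 (c(w) = -5 - 1*(-1) = -5 + 1 = -4)
E(a, I) = I + 4*a
C = 16 (C = (-4)**2 = 16)
796*C + A(E(7, 0)) = 796*16 + (0 + 4*7) = 12736 + (0 + 28) = 12736 + 28 = 12764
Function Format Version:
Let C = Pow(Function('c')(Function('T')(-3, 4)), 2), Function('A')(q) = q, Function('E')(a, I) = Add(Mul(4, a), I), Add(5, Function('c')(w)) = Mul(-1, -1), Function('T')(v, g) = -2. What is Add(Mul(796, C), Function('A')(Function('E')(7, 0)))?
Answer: 12764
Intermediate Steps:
Function('c')(w) = -4 (Function('c')(w) = Add(-5, Mul(-1, -1)) = Add(-5, 1) = -4)
Function('E')(a, I) = Add(I, Mul(4, a))
C = 16 (C = Pow(-4, 2) = 16)
Add(Mul(796, C), Function('A')(Function('E')(7, 0))) = Add(Mul(796, 16), Add(0, Mul(4, 7))) = Add(12736, Add(0, 28)) = Add(12736, 28) = 12764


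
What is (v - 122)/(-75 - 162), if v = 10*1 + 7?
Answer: 35/79 ≈ 0.44304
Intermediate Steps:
v = 17 (v = 10 + 7 = 17)
(v - 122)/(-75 - 162) = (17 - 122)/(-75 - 162) = -105/(-237) = -105*(-1/237) = 35/79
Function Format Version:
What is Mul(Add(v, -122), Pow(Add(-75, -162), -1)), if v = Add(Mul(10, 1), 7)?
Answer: Rational(35, 79) ≈ 0.44304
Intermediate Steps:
v = 17 (v = Add(10, 7) = 17)
Mul(Add(v, -122), Pow(Add(-75, -162), -1)) = Mul(Add(17, -122), Pow(Add(-75, -162), -1)) = Mul(-105, Pow(-237, -1)) = Mul(-105, Rational(-1, 237)) = Rational(35, 79)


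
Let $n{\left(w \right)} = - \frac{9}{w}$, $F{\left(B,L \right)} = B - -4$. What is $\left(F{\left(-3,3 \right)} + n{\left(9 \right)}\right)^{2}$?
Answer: $0$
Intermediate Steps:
$F{\left(B,L \right)} = 4 + B$ ($F{\left(B,L \right)} = B + 4 = 4 + B$)
$\left(F{\left(-3,3 \right)} + n{\left(9 \right)}\right)^{2} = \left(\left(4 - 3\right) - \frac{9}{9}\right)^{2} = \left(1 - 1\right)^{2} = 0^{2} = 0$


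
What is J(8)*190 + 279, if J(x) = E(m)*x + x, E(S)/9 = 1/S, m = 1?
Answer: 15479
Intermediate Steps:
E(S) = 9/S
J(x) = 10*x (J(x) = (9/1)*x + x = (9*1)*x + x = 9*x + x = 10*x)
J(8)*190 + 279 = (10*8)*190 + 279 = 80*190 + 279 = 15200 + 279 = 15479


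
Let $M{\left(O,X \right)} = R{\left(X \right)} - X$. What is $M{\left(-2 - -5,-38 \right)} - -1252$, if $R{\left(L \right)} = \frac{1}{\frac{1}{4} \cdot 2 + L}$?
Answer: $\frac{96748}{75} \approx 1290.0$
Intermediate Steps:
$R{\left(L \right)} = \frac{1}{\frac{1}{2} + L}$ ($R{\left(L \right)} = \frac{1}{\frac{1}{4} \cdot 2 + L} = \frac{1}{\frac{1}{2} + L}$)
$M{\left(O,X \right)} = - X + \frac{2}{1 + 2 X}$ ($M{\left(O,X \right)} = \frac{2}{1 + 2 X} - X = - X + \frac{2}{1 + 2 X}$)
$M{\left(-2 - -5,-38 \right)} - -1252 = \left(\left(-1\right) \left(-38\right) + \frac{2}{1 + 2 \left(-38\right)}\right) - -1252 = \left(38 + \frac{2}{1 - 76}\right) + 1252 = \left(38 + \frac{2}{-75}\right) + 1252 = \left(38 + 2 \left(- \frac{1}{75}\right)\right) + 1252 = \left(38 - \frac{2}{75}\right) + 1252 = \frac{2848}{75} + 1252 = \frac{96748}{75}$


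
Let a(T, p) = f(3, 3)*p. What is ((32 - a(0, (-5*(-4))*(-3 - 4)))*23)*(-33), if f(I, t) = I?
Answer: -343068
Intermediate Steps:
a(T, p) = 3*p
((32 - a(0, (-5*(-4))*(-3 - 4)))*23)*(-33) = ((32 - 3*(-5*(-4))*(-3 - 4))*23)*(-33) = ((32 - 3*20*(-7))*23)*(-33) = ((32 - 3*(-140))*23)*(-33) = ((32 - 1*(-420))*23)*(-33) = ((32 + 420)*23)*(-33) = (452*23)*(-33) = 10396*(-33) = -343068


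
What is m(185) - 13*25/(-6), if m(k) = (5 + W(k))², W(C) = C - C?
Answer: 475/6 ≈ 79.167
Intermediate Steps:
W(C) = 0
m(k) = 25 (m(k) = (5 + 0)² = 5² = 25)
m(185) - 13*25/(-6) = 25 - 13*25/(-6) = 25 - 325*(-⅙) = 25 + 325/6 = 475/6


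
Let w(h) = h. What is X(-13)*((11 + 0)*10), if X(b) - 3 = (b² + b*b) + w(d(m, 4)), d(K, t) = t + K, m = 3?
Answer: 38280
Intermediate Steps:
d(K, t) = K + t
X(b) = 10 + 2*b² (X(b) = 3 + ((b² + b*b) + (3 + 4)) = 3 + ((b² + b²) + 7) = 3 + (2*b² + 7) = 3 + (7 + 2*b²) = 10 + 2*b²)
X(-13)*((11 + 0)*10) = (10 + 2*(-13)²)*((11 + 0)*10) = (10 + 2*169)*(11*10) = (10 + 338)*110 = 348*110 = 38280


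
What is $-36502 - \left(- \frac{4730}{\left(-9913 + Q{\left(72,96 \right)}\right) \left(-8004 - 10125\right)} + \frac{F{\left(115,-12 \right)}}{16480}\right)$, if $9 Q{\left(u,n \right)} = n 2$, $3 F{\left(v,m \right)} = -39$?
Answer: $- \frac{4314963949383811}{118211715680} \approx -36502.0$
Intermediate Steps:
$F{\left(v,m \right)} = -13$ ($F{\left(v,m \right)} = \frac{1}{3} \left(-39\right) = -13$)
$Q{\left(u,n \right)} = \frac{2 n}{9}$ ($Q{\left(u,n \right)} = \frac{n 2}{9} = \frac{2 n}{9}$)
$-36502 - \left(- \frac{4730}{\left(-9913 + Q{\left(72,96 \right)}\right) \left(-8004 - 10125\right)} + \frac{F{\left(115,-12 \right)}}{16480}\right) = -36502 - \left(- \frac{4730}{\left(-9913 + \frac{2}{9} \cdot 96\right) \left(-8004 - 10125\right)} - \frac{13}{16480}\right) = -36502 - \left(- \frac{4730}{\left(-9913 + \frac{64}{3}\right) \left(-18129\right)} - \frac{13}{16480}\right) = -36502 - \left(- \frac{4730}{\left(- \frac{29675}{3}\right) \left(-18129\right)} - \frac{13}{16480}\right) = -36502 - \left(- \frac{4730}{179326025} - \frac{13}{16480}\right) = -36502 - \left(\left(-4730\right) \frac{1}{179326025} - \frac{13}{16480}\right) = -36502 - \left(- \frac{946}{35865205} - \frac{13}{16480}\right) = -36502 - - \frac{96367549}{118211715680} = -36502 + \frac{96367549}{118211715680} = - \frac{4314963949383811}{118211715680}$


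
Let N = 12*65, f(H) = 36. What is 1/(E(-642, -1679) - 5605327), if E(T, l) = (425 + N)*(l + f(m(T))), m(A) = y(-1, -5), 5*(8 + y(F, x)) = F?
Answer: -1/7585142 ≈ -1.3184e-7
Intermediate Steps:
y(F, x) = -8 + F/5
m(A) = -41/5 (m(A) = -8 + (⅕)*(-1) = -8 - ⅕ = -41/5)
N = 780
E(T, l) = 43380 + 1205*l (E(T, l) = (425 + 780)*(l + 36) = 1205*(36 + l) = 43380 + 1205*l)
1/(E(-642, -1679) - 5605327) = 1/((43380 + 1205*(-1679)) - 5605327) = 1/((43380 - 2023195) - 5605327) = 1/(-1979815 - 5605327) = 1/(-7585142) = -1/7585142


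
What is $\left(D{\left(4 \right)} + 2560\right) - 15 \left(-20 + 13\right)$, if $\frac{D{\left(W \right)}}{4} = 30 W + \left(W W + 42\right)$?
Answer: $3377$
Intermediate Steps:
$D{\left(W \right)} = 168 + 4 W^{2} + 120 W$ ($D{\left(W \right)} = 4 \left(30 W + \left(W W + 42\right)\right) = 4 \left(30 W + \left(W^{2} + 42\right)\right) = 4 \left(30 W + \left(42 + W^{2}\right)\right) = 4 \left(42 + W^{2} + 30 W\right) = 168 + 4 W^{2} + 120 W$)
$\left(D{\left(4 \right)} + 2560\right) - 15 \left(-20 + 13\right) = \left(\left(168 + 4 \cdot 4^{2} + 120 \cdot 4\right) + 2560\right) - 15 \left(-20 + 13\right) = \left(\left(168 + 4 \cdot 16 + 480\right) + 2560\right) - -105 = \left(\left(168 + 64 + 480\right) + 2560\right) + 105 = \left(712 + 2560\right) + 105 = 3272 + 105 = 3377$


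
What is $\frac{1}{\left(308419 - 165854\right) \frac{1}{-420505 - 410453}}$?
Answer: $- \frac{830958}{142565} \approx -5.8286$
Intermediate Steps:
$\frac{1}{\left(308419 - 165854\right) \frac{1}{-420505 - 410453}} = \frac{1}{142565 \frac{1}{-830958}} = \frac{1}{142565 \left(- \frac{1}{830958}\right)} = \frac{1}{- \frac{142565}{830958}} = - \frac{830958}{142565}$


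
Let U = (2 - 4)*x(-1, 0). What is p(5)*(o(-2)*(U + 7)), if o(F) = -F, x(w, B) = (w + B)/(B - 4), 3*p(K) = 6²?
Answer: 156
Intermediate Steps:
p(K) = 12 (p(K) = (⅓)*6² = (⅓)*36 = 12)
x(w, B) = (B + w)/(-4 + B)
U = -½ (U = (2 - 4)*((0 - 1)/(-4 + 0)) = -2*(-1)/(-4) = -(-1)*(-1)/2 = -2*¼ = -½ ≈ -0.50000)
p(5)*(o(-2)*(U + 7)) = 12*((-1*(-2))*(-½ + 7)) = 12*(2*(13/2)) = 12*13 = 156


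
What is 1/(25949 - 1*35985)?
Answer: -1/10036 ≈ -9.9641e-5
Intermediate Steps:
1/(25949 - 1*35985) = 1/(25949 - 35985) = 1/(-10036) = -1/10036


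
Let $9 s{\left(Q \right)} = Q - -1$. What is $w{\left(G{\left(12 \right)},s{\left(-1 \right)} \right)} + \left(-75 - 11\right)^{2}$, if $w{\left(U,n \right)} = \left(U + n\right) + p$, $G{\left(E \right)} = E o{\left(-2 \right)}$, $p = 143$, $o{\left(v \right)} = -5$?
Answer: $7479$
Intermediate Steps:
$s{\left(Q \right)} = \frac{1}{9} + \frac{Q}{9}$ ($s{\left(Q \right)} = \frac{Q - -1}{9} = \frac{Q + 1}{9} = \frac{1 + Q}{9} = \frac{1}{9} + \frac{Q}{9}$)
$G{\left(E \right)} = - 5 E$ ($G{\left(E \right)} = E \left(-5\right) = - 5 E$)
$w{\left(U,n \right)} = 143 + U + n$ ($w{\left(U,n \right)} = \left(U + n\right) + 143 = 143 + U + n$)
$w{\left(G{\left(12 \right)},s{\left(-1 \right)} \right)} + \left(-75 - 11\right)^{2} = \left(143 - 60 + \left(\frac{1}{9} + \frac{1}{9} \left(-1\right)\right)\right) + \left(-75 - 11\right)^{2} = \left(143 - 60 + \left(\frac{1}{9} - \frac{1}{9}\right)\right) + \left(-86\right)^{2} = \left(143 - 60 + 0\right) + 7396 = 83 + 7396 = 7479$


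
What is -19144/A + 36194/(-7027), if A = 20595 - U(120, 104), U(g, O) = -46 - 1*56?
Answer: -883632106/145437819 ≈ -6.0757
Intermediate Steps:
U(g, O) = -102 (U(g, O) = -46 - 56 = -102)
A = 20697 (A = 20595 - 1*(-102) = 20595 + 102 = 20697)
-19144/A + 36194/(-7027) = -19144/20697 + 36194/(-7027) = -19144*1/20697 + 36194*(-1/7027) = -19144/20697 - 36194/7027 = -883632106/145437819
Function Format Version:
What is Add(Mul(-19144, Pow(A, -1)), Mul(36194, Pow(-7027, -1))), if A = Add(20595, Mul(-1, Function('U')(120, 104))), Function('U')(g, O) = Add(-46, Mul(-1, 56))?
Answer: Rational(-883632106, 145437819) ≈ -6.0757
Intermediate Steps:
Function('U')(g, O) = -102 (Function('U')(g, O) = Add(-46, -56) = -102)
A = 20697 (A = Add(20595, Mul(-1, -102)) = Add(20595, 102) = 20697)
Add(Mul(-19144, Pow(A, -1)), Mul(36194, Pow(-7027, -1))) = Add(Mul(-19144, Pow(20697, -1)), Mul(36194, Pow(-7027, -1))) = Add(Mul(-19144, Rational(1, 20697)), Mul(36194, Rational(-1, 7027))) = Add(Rational(-19144, 20697), Rational(-36194, 7027)) = Rational(-883632106, 145437819)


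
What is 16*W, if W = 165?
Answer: 2640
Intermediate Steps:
16*W = 16*165 = 2640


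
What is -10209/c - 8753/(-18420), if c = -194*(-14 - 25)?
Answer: -20304097/23227620 ≈ -0.87414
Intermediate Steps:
c = 7566 (c = -194*(-39) = 7566)
-10209/c - 8753/(-18420) = -10209/7566 - 8753/(-18420) = -10209*1/7566 - 8753*(-1/18420) = -3403/2522 + 8753/18420 = -20304097/23227620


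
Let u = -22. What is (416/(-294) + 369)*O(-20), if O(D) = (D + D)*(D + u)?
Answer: 4322800/7 ≈ 6.1754e+5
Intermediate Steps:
O(D) = 2*D*(-22 + D) (O(D) = (D + D)*(D - 22) = (2*D)*(-22 + D) = 2*D*(-22 + D))
(416/(-294) + 369)*O(-20) = (416/(-294) + 369)*(2*(-20)*(-22 - 20)) = (416*(-1/294) + 369)*(2*(-20)*(-42)) = (-208/147 + 369)*1680 = (54035/147)*1680 = 4322800/7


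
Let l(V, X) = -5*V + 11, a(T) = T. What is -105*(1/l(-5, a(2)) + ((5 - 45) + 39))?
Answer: 1225/12 ≈ 102.08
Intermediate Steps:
l(V, X) = 11 - 5*V
-105*(1/l(-5, a(2)) + ((5 - 45) + 39)) = -105*(1/(11 - 5*(-5)) + ((5 - 45) + 39)) = -105*(1/(11 + 25) + (-40 + 39)) = -105*(1/36 - 1) = -105*(-35/36) = 1225/12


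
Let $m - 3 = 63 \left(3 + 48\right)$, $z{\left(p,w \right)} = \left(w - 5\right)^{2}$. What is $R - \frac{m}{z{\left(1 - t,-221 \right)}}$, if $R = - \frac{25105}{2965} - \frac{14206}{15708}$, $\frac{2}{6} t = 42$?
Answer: $- \frac{561073276285}{59470621518} \approx -9.4345$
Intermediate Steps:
$t = 126$ ($t = 3 \cdot 42 = 126$)
$z{\left(p,w \right)} = \left(-5 + w\right)^{2}$
$R = - \frac{43647013}{4657422}$ ($R = \left(-25105\right) \frac{1}{2965} - \frac{7103}{7854} = - \frac{5021}{593} - \frac{7103}{7854} = - \frac{43647013}{4657422} \approx -9.3715$)
$m = 3216$ ($m = 3 + 63 \left(3 + 48\right) = 3 + 63 \cdot 51 = 3 + 3213 = 3216$)
$R - \frac{m}{z{\left(1 - t,-221 \right)}} = - \frac{43647013}{4657422} - \frac{3216}{\left(-5 - 221\right)^{2}} = - \frac{43647013}{4657422} - \frac{3216}{\left(-226\right)^{2}} = - \frac{43647013}{4657422} - \frac{3216}{51076} = - \frac{43647013}{4657422} - 3216 \cdot \frac{1}{51076} = - \frac{43647013}{4657422} - \frac{804}{12769} = - \frac{561073276285}{59470621518}$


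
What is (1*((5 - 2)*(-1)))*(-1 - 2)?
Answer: 9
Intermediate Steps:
(1*((5 - 2)*(-1)))*(-1 - 2) = (1*(3*(-1)))*(-3) = (1*(-3))*(-3) = -3*(-3) = 9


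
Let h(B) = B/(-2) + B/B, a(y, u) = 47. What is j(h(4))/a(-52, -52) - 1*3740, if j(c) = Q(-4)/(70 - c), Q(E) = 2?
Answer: -12480378/3337 ≈ -3740.0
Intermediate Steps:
h(B) = 1 - B/2 (h(B) = B*(-½) + 1 = -B/2 + 1 = 1 - B/2)
j(c) = 2/(70 - c)
j(h(4))/a(-52, -52) - 1*3740 = -2/(-70 + (1 - ½*4))/47 - 1*3740 = -2/(-70 + (1 - 2))*(1/47) - 3740 = -2/(-70 - 1)*(1/47) - 3740 = -2/(-71)*(1/47) - 3740 = -2*(-1/71)*(1/47) - 3740 = (2/71)*(1/47) - 3740 = 2/3337 - 3740 = -12480378/3337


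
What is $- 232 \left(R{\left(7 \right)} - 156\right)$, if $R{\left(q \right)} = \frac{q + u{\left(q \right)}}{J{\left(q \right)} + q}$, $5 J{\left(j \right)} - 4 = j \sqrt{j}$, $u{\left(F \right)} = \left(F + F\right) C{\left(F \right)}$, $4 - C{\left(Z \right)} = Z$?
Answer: $\frac{22108788}{589} - \frac{142100 \sqrt{7}}{589} \approx 36898.0$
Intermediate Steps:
$C{\left(Z \right)} = 4 - Z$
$u{\left(F \right)} = 2 F \left(4 - F\right)$ ($u{\left(F \right)} = \left(F + F\right) \left(4 - F\right) = 2 F \left(4 - F\right)$)
$J{\left(j \right)} = \frac{4}{5} + \frac{j^{\frac{3}{2}}}{5}$ ($J{\left(j \right)} = \frac{4}{5} + \frac{j \sqrt{j}}{5} = \frac{4}{5} + \frac{j^{\frac{3}{2}}}{5}$)
$R{\left(q \right)} = \frac{q + 2 q \left(4 - q\right)}{\frac{4}{5} + q + \frac{q^{\frac{3}{2}}}{5}}$ ($R{\left(q \right)} = \frac{q + 2 q \left(4 - q\right)}{\left(\frac{4}{5} + \frac{q^{\frac{3}{2}}}{5}\right) + q} = \frac{q + 2 q \left(4 - q\right)}{\frac{4}{5} + q + \frac{q^{\frac{3}{2}}}{5}}$)
$- 232 \left(R{\left(7 \right)} - 156\right) = - 232 \left(5 \cdot 7 \frac{1}{4 + 7^{\frac{3}{2}} + 5 \cdot 7} \left(9 - 14\right) - 156\right) = - 232 \left(5 \cdot 7 \frac{1}{4 + 7 \sqrt{7} + 35} \left(9 - 14\right) - 156\right) = - 232 \left(5 \cdot 7 \frac{1}{39 + 7 \sqrt{7}} \left(-5\right) - 156\right) = - 232 \left(- \frac{175}{39 + 7 \sqrt{7}} - 156\right) = - 232 \left(-156 - \frac{175}{39 + 7 \sqrt{7}}\right) = 36192 + \frac{40600}{39 + 7 \sqrt{7}}$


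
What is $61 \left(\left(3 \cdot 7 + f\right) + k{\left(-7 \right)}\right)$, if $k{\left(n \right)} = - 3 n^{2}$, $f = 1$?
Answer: $-7625$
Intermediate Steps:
$61 \left(\left(3 \cdot 7 + f\right) + k{\left(-7 \right)}\right) = 61 \left(\left(3 \cdot 7 + 1\right) - 3 \left(-7\right)^{2}\right) = 61 \left(\left(21 + 1\right) - 147\right) = 61 \left(22 - 147\right) = 61 \left(-125\right) = -7625$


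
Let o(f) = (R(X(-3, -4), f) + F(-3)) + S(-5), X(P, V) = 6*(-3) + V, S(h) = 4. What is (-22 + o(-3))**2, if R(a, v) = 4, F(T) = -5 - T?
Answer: 256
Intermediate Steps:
X(P, V) = -18 + V
o(f) = 6 (o(f) = (4 + (-5 - 1*(-3))) + 4 = (4 + (-5 + 3)) + 4 = (4 - 2) + 4 = 2 + 4 = 6)
(-22 + o(-3))**2 = (-22 + 6)**2 = (-16)**2 = 256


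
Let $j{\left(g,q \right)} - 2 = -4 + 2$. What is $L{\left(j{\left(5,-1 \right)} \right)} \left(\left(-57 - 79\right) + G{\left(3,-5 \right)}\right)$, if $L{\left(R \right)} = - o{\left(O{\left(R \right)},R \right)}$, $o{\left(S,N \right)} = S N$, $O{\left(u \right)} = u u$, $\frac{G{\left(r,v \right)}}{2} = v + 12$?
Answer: $0$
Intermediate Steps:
$G{\left(r,v \right)} = 24 + 2 v$ ($G{\left(r,v \right)} = 2 \left(v + 12\right) = 2 \left(12 + v\right) = 24 + 2 v$)
$O{\left(u \right)} = u^{2}$
$o{\left(S,N \right)} = N S$
$j{\left(g,q \right)} = 0$ ($j{\left(g,q \right)} = 2 + \left(-4 + 2\right) = 2 - 2 = 0$)
$L{\left(R \right)} = - R^{3}$ ($L{\left(R \right)} = - R R^{2} = - R^{3}$)
$L{\left(j{\left(5,-1 \right)} \right)} \left(\left(-57 - 79\right) + G{\left(3,-5 \right)}\right) = - 0^{3} \left(\left(-57 - 79\right) + \left(24 + 2 \left(-5\right)\right)\right) = \left(-1\right) 0 \left(\left(-57 - 79\right) + \left(24 - 10\right)\right) = 0 \left(-136 + 14\right) = 0 \left(-122\right) = 0$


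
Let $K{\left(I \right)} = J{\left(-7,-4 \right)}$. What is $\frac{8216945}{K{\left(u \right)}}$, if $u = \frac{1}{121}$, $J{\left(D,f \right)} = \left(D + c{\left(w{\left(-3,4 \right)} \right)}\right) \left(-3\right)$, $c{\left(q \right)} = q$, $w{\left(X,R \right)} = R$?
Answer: $\frac{8216945}{9} \approx 9.1299 \cdot 10^{5}$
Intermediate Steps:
$J{\left(D,f \right)} = -12 - 3 D$ ($J{\left(D,f \right)} = \left(D + 4\right) \left(-3\right) = \left(4 + D\right) \left(-3\right) = -12 - 3 D$)
$u = \frac{1}{121} \approx 0.0082645$
$K{\left(I \right)} = 9$ ($K{\left(I \right)} = -12 - -21 = -12 + 21 = 9$)
$\frac{8216945}{K{\left(u \right)}} = \frac{8216945}{9}$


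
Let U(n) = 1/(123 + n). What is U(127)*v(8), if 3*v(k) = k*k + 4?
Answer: 34/375 ≈ 0.090667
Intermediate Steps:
v(k) = 4/3 + k²/3 (v(k) = (k*k + 4)/3 = (k² + 4)/3 = (4 + k²)/3 = 4/3 + k²/3)
U(127)*v(8) = (4/3 + (⅓)*8²)/(123 + 127) = (4/3 + (⅓)*64)/250 = (4/3 + 64/3)/250 = (1/250)*(68/3) = 34/375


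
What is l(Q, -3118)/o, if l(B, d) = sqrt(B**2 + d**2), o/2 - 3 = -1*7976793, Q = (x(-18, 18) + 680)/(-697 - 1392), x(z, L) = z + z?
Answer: -sqrt(10606427179685)/16663514310 ≈ -0.00019544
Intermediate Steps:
x(z, L) = 2*z
Q = -644/2089 (Q = (2*(-18) + 680)/(-697 - 1392) = (-36 + 680)/(-2089) = 644*(-1/2089) = -644/2089 ≈ -0.30828)
o = -15953580 (o = 6 + 2*(-1*7976793) = 6 + 2*(-7976793) = 6 - 15953586 = -15953580)
l(Q, -3118)/o = sqrt((-644/2089)**2 + (-3118)**2)/(-15953580) = sqrt(414736/4363921 + 9721924)*(-1/15953580) = sqrt(42425708718740/4363921)*(-1/15953580) = (2*sqrt(10606427179685)/2089)*(-1/15953580) = -sqrt(10606427179685)/16663514310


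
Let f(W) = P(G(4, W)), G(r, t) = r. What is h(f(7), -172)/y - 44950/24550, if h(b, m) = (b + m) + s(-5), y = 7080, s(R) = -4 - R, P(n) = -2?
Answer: -6449863/3476280 ≈ -1.8554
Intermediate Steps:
f(W) = -2
h(b, m) = 1 + b + m (h(b, m) = (b + m) + (-4 - 1*(-5)) = (b + m) + (-4 + 5) = (b + m) + 1 = 1 + b + m)
h(f(7), -172)/y - 44950/24550 = (1 - 2 - 172)/7080 - 44950/24550 = -173*1/7080 - 44950*1/24550 = -173/7080 - 899/491 = -6449863/3476280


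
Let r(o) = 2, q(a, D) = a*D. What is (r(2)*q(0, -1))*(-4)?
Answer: 0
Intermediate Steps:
q(a, D) = D*a
(r(2)*q(0, -1))*(-4) = (2*(-1*0))*(-4) = (2*0)*(-4) = 0*(-4) = 0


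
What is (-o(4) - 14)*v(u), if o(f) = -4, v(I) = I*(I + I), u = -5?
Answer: -500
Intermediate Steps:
v(I) = 2*I² (v(I) = I*(2*I) = 2*I²)
(-o(4) - 14)*v(u) = (-1*(-4) - 14)*(2*(-5)²) = (4 - 14)*(2*25) = -10*50 = -500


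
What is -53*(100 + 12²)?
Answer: -12932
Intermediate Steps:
-53*(100 + 12²) = -53*(100 + 144) = -53*244 = -12932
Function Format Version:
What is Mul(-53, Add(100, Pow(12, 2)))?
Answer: -12932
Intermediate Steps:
Mul(-53, Add(100, Pow(12, 2))) = Mul(-53, Add(100, 144)) = Mul(-53, 244) = -12932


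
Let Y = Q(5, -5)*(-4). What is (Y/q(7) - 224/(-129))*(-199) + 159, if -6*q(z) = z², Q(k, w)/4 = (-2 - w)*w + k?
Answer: 23464975/6321 ≈ 3712.2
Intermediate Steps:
Q(k, w) = 4*k + 4*w*(-2 - w) (Q(k, w) = 4*((-2 - w)*w + k) = 4*(w*(-2 - w) + k) = 4*(k + w*(-2 - w)) = 4*k + 4*w*(-2 - w))
q(z) = -z²/6
Y = 160 (Y = (-8*(-5) - 4*(-5)² + 4*5)*(-4) = (40 - 4*25 + 20)*(-4) = (40 - 100 + 20)*(-4) = -40*(-4) = 160)
(Y/q(7) - 224/(-129))*(-199) + 159 = (160/((-⅙*7²)) - 224/(-129))*(-199) + 159 = (160/((-⅙*49)) - 224*(-1/129))*(-199) + 159 = (160/(-49/6) + 224/129)*(-199) + 159 = (160*(-6/49) + 224/129)*(-199) + 159 = (-960/49 + 224/129)*(-199) + 159 = -112864/6321*(-199) + 159 = 22459936/6321 + 159 = 23464975/6321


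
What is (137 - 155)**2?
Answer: 324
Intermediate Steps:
(137 - 155)**2 = (-18)**2 = 324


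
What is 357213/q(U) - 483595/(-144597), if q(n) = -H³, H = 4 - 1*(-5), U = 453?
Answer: -5699931934/11712357 ≈ -486.66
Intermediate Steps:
H = 9 (H = 4 + 5 = 9)
q(n) = -729 (q(n) = -1*9³ = -1*729 = -729)
357213/q(U) - 483595/(-144597) = 357213/(-729) - 483595/(-144597) = 357213*(-1/729) - 483595*(-1/144597) = -119071/243 + 483595/144597 = -5699931934/11712357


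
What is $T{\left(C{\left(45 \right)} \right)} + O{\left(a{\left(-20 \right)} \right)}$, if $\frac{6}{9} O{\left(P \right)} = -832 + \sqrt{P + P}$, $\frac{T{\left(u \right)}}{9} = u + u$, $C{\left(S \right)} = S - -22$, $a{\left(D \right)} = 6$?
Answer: $-42 + 3 \sqrt{3} \approx -36.804$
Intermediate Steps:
$C{\left(S \right)} = 22 + S$ ($C{\left(S \right)} = S + 22 = 22 + S$)
$T{\left(u \right)} = 18 u$ ($T{\left(u \right)} = 9 \left(u + u\right) = 9 \cdot 2 u = 18 u$)
$O{\left(P \right)} = -1248 + \frac{3 \sqrt{2} \sqrt{P}}{2}$ ($O{\left(P \right)} = \frac{3 \left(-832 + \sqrt{P + P}\right)}{2} = \frac{3 \left(-832 + \sqrt{2 P}\right)}{2} = \frac{3 \left(-832 + \sqrt{2} \sqrt{P}\right)}{2} = -1248 + \frac{3 \sqrt{2} \sqrt{P}}{2}$)
$T{\left(C{\left(45 \right)} \right)} + O{\left(a{\left(-20 \right)} \right)} = 18 \left(22 + 45\right) - \left(1248 - \frac{3 \sqrt{2} \sqrt{6}}{2}\right) = 18 \cdot 67 - \left(1248 - 3 \sqrt{3}\right) = 1206 - \left(1248 - 3 \sqrt{3}\right) = -42 + 3 \sqrt{3}$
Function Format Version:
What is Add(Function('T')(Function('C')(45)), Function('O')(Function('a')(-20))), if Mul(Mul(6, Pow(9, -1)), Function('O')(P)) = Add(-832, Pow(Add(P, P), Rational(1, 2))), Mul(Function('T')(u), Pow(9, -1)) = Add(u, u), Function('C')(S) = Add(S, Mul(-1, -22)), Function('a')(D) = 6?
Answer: Add(-42, Mul(3, Pow(3, Rational(1, 2)))) ≈ -36.804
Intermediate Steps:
Function('C')(S) = Add(22, S) (Function('C')(S) = Add(S, 22) = Add(22, S))
Function('T')(u) = Mul(18, u) (Function('T')(u) = Mul(9, Add(u, u)) = Mul(9, Mul(2, u)) = Mul(18, u))
Function('O')(P) = Add(-1248, Mul(Rational(3, 2), Pow(2, Rational(1, 2)), Pow(P, Rational(1, 2)))) (Function('O')(P) = Mul(Rational(3, 2), Add(-832, Pow(Add(P, P), Rational(1, 2)))) = Mul(Rational(3, 2), Add(-832, Pow(Mul(2, P), Rational(1, 2)))) = Mul(Rational(3, 2), Add(-832, Mul(Pow(2, Rational(1, 2)), Pow(P, Rational(1, 2))))) = Add(-1248, Mul(Rational(3, 2), Pow(2, Rational(1, 2)), Pow(P, Rational(1, 2)))))
Add(Function('T')(Function('C')(45)), Function('O')(Function('a')(-20))) = Add(Mul(18, Add(22, 45)), Add(-1248, Mul(Rational(3, 2), Pow(2, Rational(1, 2)), Pow(6, Rational(1, 2))))) = Add(Mul(18, 67), Add(-1248, Mul(3, Pow(3, Rational(1, 2))))) = Add(1206, Add(-1248, Mul(3, Pow(3, Rational(1, 2))))) = Add(-42, Mul(3, Pow(3, Rational(1, 2))))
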